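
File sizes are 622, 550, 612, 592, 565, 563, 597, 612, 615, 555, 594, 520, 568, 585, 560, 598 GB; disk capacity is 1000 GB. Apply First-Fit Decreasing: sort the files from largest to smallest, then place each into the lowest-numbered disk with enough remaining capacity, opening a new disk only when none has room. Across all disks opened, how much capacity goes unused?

6692

Sorted descending: 622, 615, 612, 612, 598, 597, 594, 592, 585, 568, 565, 563, 560, 555, 550, 520.
disk 1: place 622 GB, 378 GB left
disk 2: place 615 GB, 385 GB left
disk 3: place 612 GB, 388 GB left
disk 4: place 612 GB, 388 GB left
disk 5: place 598 GB, 402 GB left
disk 6: place 597 GB, 403 GB left
disk 7: place 594 GB, 406 GB left
disk 8: place 592 GB, 408 GB left
disk 9: place 585 GB, 415 GB left
disk 10: place 568 GB, 432 GB left
disk 11: place 565 GB, 435 GB left
disk 12: place 563 GB, 437 GB left
disk 13: place 560 GB, 440 GB left
disk 14: place 555 GB, 445 GB left
disk 15: place 550 GB, 450 GB left
disk 16: place 520 GB, 480 GB left
16 disks × 1000 GB = 16000 GB; used 9308 GB; unused 6692 GB.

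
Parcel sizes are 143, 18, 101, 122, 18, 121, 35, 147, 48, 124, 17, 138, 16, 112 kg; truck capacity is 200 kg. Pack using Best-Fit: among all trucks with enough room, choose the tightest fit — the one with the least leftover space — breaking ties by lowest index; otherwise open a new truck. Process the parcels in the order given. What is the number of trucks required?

truck 1: place 143 kg, 57 kg left
truck 1: place 18 kg, 39 kg left
truck 2: place 101 kg, 99 kg left
truck 3: place 122 kg, 78 kg left
truck 1: place 18 kg, 21 kg left
truck 4: place 121 kg, 79 kg left
truck 3: place 35 kg, 43 kg left
truck 5: place 147 kg, 53 kg left
truck 5: place 48 kg, 5 kg left
truck 6: place 124 kg, 76 kg left
truck 1: place 17 kg, 4 kg left
truck 7: place 138 kg, 62 kg left
truck 3: place 16 kg, 27 kg left
truck 8: place 112 kg, 88 kg left

8 trucks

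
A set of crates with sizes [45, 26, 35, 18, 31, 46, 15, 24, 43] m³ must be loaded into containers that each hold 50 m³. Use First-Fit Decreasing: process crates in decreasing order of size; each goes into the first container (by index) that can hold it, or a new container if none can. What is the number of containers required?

Sorted descending: 46, 45, 43, 35, 31, 26, 24, 18, 15.
container 1: place 46 m³, 4 m³ left
container 2: place 45 m³, 5 m³ left
container 3: place 43 m³, 7 m³ left
container 4: place 35 m³, 15 m³ left
container 5: place 31 m³, 19 m³ left
container 6: place 26 m³, 24 m³ left
container 6: place 24 m³, 0 m³ left
container 5: place 18 m³, 1 m³ left
container 4: place 15 m³, 0 m³ left

6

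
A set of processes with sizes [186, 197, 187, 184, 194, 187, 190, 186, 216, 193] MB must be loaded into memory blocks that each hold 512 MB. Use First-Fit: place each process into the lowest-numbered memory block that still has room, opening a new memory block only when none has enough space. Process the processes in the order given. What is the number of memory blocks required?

memory block 1: place 186 MB, 326 MB left
memory block 1: place 197 MB, 129 MB left
memory block 2: place 187 MB, 325 MB left
memory block 2: place 184 MB, 141 MB left
memory block 3: place 194 MB, 318 MB left
memory block 3: place 187 MB, 131 MB left
memory block 4: place 190 MB, 322 MB left
memory block 4: place 186 MB, 136 MB left
memory block 5: place 216 MB, 296 MB left
memory block 5: place 193 MB, 103 MB left

5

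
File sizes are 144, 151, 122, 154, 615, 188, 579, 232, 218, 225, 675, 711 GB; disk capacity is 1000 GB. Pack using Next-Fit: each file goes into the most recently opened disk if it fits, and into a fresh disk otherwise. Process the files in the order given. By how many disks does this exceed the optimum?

1

Next-Fit: [144,151,122,154] [615,188] [579,232] [218,225] [675] [711] → 6 disks.
Total size 4014 GB; any packing needs at least ⌈4014/1000⌉ = 5 disks.
An optimal packing achieves that bound: [711,232] [675,225] [615,218,154] [579,188,151] [144,122] → 5 disks.
Excess: 6 − 5 = 1.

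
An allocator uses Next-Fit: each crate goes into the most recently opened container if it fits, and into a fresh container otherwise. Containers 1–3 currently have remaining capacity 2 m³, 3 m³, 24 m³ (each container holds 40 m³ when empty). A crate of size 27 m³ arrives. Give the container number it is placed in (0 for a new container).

0

Next-Fit only looks at container 3, which has 24 m³ free.
27 m³ does not fit, so a new container is opened.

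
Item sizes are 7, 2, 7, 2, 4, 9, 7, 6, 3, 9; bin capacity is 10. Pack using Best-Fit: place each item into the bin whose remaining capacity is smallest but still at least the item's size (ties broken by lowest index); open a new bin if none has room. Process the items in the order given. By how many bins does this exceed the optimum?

Best-Fit: [7,2] [7,2] [4,6] [9] [7,3] [9] → 6 bins.
Total size 56; any packing needs at least ⌈56/10⌉ = 6 bins.
So 6 is already optimal.

0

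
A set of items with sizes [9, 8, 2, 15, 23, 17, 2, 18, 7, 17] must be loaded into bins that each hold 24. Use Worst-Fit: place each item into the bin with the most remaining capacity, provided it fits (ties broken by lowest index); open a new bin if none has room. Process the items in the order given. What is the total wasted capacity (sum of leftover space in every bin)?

Put 9 in bin 1; 15 remain.
Put 8 in bin 1; 7 remain.
Put 2 in bin 1; 5 remain.
Put 15 in bin 2; 9 remain.
Put 23 in bin 3; 1 remain.
Put 17 in bin 4; 7 remain.
Put 2 in bin 2; 7 remain.
Put 18 in bin 5; 6 remain.
Put 7 in bin 2; 0 remain.
Put 17 in bin 6; 7 remain.
6 bins × 24 = 144; used 118; unused 26.

26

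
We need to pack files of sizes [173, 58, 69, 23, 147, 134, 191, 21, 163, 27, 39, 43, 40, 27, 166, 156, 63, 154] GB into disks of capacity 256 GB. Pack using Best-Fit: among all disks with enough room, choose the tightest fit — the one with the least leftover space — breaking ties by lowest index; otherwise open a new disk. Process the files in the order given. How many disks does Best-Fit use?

Put 173 GB in disk 1; 83 GB remain.
Put 58 GB in disk 1; 25 GB remain.
Put 69 GB in disk 2; 187 GB remain.
Put 23 GB in disk 1; 2 GB remain.
Put 147 GB in disk 2; 40 GB remain.
Put 134 GB in disk 3; 122 GB remain.
Put 191 GB in disk 4; 65 GB remain.
Put 21 GB in disk 2; 19 GB remain.
Put 163 GB in disk 5; 93 GB remain.
Put 27 GB in disk 4; 38 GB remain.
Put 39 GB in disk 5; 54 GB remain.
Put 43 GB in disk 5; 11 GB remain.
Put 40 GB in disk 3; 82 GB remain.
Put 27 GB in disk 4; 11 GB remain.
Put 166 GB in disk 6; 90 GB remain.
Put 156 GB in disk 7; 100 GB remain.
Put 63 GB in disk 3; 19 GB remain.
Put 154 GB in disk 8; 102 GB remain.

8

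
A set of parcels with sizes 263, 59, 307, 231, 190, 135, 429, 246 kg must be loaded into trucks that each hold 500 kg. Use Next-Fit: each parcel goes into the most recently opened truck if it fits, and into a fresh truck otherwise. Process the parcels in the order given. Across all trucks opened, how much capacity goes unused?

1140

truck 1: place 263 kg, 237 kg left
truck 1: place 59 kg, 178 kg left
truck 2: place 307 kg, 193 kg left
truck 3: place 231 kg, 269 kg left
truck 3: place 190 kg, 79 kg left
truck 4: place 135 kg, 365 kg left
truck 5: place 429 kg, 71 kg left
truck 6: place 246 kg, 254 kg left
6 trucks × 500 kg = 3000 kg; used 1860 kg; unused 1140 kg.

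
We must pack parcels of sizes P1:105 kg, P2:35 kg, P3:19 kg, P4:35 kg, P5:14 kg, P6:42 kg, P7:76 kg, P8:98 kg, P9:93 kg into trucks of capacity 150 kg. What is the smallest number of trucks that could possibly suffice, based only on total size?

4

Total size = 105 + 35 + 19 + 35 + 14 + 42 + 76 + 98 + 93 = 517 kg.
⌈517 / 150⌉ = 4.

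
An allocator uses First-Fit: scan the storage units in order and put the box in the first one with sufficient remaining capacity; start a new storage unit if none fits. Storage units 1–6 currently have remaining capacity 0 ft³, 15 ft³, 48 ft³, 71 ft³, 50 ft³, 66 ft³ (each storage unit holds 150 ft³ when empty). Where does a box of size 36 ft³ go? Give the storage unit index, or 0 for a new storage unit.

3

Storage units with room: storage unit 3 (48 ft³), storage unit 4 (71 ft³), storage unit 5 (50 ft³), storage unit 6 (66 ft³).
The first with room is storage unit 3.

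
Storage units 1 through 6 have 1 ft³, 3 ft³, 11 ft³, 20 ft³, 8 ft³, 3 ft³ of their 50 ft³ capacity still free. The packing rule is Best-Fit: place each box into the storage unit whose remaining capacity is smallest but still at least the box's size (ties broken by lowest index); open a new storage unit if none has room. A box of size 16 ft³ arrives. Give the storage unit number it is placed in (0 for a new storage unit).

Storage units with room: storage unit 4 (20 ft³).
Tightest fit is storage unit 4 with 20 ft³ free.

4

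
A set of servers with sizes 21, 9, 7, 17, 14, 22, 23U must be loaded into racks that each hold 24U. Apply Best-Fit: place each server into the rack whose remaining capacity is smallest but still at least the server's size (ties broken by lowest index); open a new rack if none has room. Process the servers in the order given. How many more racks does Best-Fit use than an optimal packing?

1

Best-Fit: [21] [9,7] [17] [14] [22] [23] → 6 racks.
Total size 113U; any packing needs at least ⌈113/24⌉ = 5 racks.
An optimal packing achieves that bound: [23] [22] [21] [17,7] [14,9] → 5 racks.
Excess: 6 − 5 = 1.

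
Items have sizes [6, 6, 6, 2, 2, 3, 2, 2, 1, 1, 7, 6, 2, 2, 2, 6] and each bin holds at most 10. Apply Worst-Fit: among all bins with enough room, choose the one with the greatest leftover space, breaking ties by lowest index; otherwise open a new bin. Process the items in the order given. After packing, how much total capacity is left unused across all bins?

Put 6 in bin 1; 4 remain.
Put 6 in bin 2; 4 remain.
Put 6 in bin 3; 4 remain.
Put 2 in bin 1; 2 remain.
Put 2 in bin 2; 2 remain.
Put 3 in bin 3; 1 remain.
Put 2 in bin 1; 0 remain.
Put 2 in bin 2; 0 remain.
Put 1 in bin 3; 0 remain.
Put 1 in bin 4; 9 remain.
Put 7 in bin 4; 2 remain.
Put 6 in bin 5; 4 remain.
Put 2 in bin 5; 2 remain.
Put 2 in bin 4; 0 remain.
Put 2 in bin 5; 0 remain.
Put 6 in bin 6; 4 remain.
6 bins × 10 = 60; used 56; unused 4.

4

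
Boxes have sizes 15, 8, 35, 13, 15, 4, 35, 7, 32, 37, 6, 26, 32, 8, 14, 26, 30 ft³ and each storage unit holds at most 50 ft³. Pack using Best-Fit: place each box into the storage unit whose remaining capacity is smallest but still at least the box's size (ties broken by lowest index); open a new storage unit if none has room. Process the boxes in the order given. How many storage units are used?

9

storage unit 1: place 15 ft³, 35 ft³ left
storage unit 1: place 8 ft³, 27 ft³ left
storage unit 2: place 35 ft³, 15 ft³ left
storage unit 2: place 13 ft³, 2 ft³ left
storage unit 1: place 15 ft³, 12 ft³ left
storage unit 1: place 4 ft³, 8 ft³ left
storage unit 3: place 35 ft³, 15 ft³ left
storage unit 1: place 7 ft³, 1 ft³ left
storage unit 4: place 32 ft³, 18 ft³ left
storage unit 5: place 37 ft³, 13 ft³ left
storage unit 5: place 6 ft³, 7 ft³ left
storage unit 6: place 26 ft³, 24 ft³ left
storage unit 7: place 32 ft³, 18 ft³ left
storage unit 3: place 8 ft³, 7 ft³ left
storage unit 4: place 14 ft³, 4 ft³ left
storage unit 8: place 26 ft³, 24 ft³ left
storage unit 9: place 30 ft³, 20 ft³ left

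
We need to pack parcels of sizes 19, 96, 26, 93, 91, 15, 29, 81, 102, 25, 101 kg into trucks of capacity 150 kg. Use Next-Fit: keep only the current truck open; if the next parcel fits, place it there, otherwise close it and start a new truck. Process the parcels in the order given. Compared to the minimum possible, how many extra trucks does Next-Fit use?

0

Next-Fit: [19,96,26] [93] [91,15,29] [81] [102,25] [101] → 6 trucks.
6 parcels exceed 75 kg (half the capacity), and no two of those can share a truck, so at least 6 trucks are needed.
So 6 is already optimal.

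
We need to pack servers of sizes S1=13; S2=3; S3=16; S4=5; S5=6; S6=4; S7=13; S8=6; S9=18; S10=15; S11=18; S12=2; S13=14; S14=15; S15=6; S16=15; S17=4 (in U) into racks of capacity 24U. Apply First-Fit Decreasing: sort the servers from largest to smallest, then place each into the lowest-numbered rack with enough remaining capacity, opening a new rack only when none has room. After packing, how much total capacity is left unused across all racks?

Sorted descending: 18, 18, 16, 15, 15, 15, 14, 13, 13, 6, 6, 6, 5, 4, 4, 3, 2.
Put 18U in rack 1; 6U remain.
Put 18U in rack 2; 6U remain.
Put 16U in rack 3; 8U remain.
Put 15U in rack 4; 9U remain.
Put 15U in rack 5; 9U remain.
Put 15U in rack 6; 9U remain.
Put 14U in rack 7; 10U remain.
Put 13U in rack 8; 11U remain.
Put 13U in rack 9; 11U remain.
Put 6U in rack 1; 0U remain.
Put 6U in rack 2; 0U remain.
Put 6U in rack 3; 2U remain.
Put 5U in rack 4; 4U remain.
Put 4U in rack 4; 0U remain.
Put 4U in rack 5; 5U remain.
Put 3U in rack 5; 2U remain.
Put 2U in rack 3; 0U remain.
9 racks × 24U = 216U; used 173U; unused 43U.

43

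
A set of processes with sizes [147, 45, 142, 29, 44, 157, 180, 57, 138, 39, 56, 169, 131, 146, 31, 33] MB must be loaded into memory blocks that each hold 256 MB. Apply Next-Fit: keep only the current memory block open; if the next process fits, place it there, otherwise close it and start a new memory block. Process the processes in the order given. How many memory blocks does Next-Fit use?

8 memory blocks

147 MB → memory block 1 (remaining 109 MB)
45 MB → memory block 1 (remaining 64 MB)
142 MB → memory block 2 (remaining 114 MB)
29 MB → memory block 2 (remaining 85 MB)
44 MB → memory block 2 (remaining 41 MB)
157 MB → memory block 3 (remaining 99 MB)
180 MB → memory block 4 (remaining 76 MB)
57 MB → memory block 4 (remaining 19 MB)
138 MB → memory block 5 (remaining 118 MB)
39 MB → memory block 5 (remaining 79 MB)
56 MB → memory block 5 (remaining 23 MB)
169 MB → memory block 6 (remaining 87 MB)
131 MB → memory block 7 (remaining 125 MB)
146 MB → memory block 8 (remaining 110 MB)
31 MB → memory block 8 (remaining 79 MB)
33 MB → memory block 8 (remaining 46 MB)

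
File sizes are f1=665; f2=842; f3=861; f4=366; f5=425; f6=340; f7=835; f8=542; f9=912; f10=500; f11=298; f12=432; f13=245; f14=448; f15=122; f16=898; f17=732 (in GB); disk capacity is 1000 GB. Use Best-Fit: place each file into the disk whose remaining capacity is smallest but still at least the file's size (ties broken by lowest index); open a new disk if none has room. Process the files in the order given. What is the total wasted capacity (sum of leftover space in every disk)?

Put f1 (665 GB) in disk 1; 335 GB remain.
Put f2 (842 GB) in disk 2; 158 GB remain.
Put f3 (861 GB) in disk 3; 139 GB remain.
Put f4 (366 GB) in disk 4; 634 GB remain.
Put f5 (425 GB) in disk 4; 209 GB remain.
Put f6 (340 GB) in disk 5; 660 GB remain.
Put f7 (835 GB) in disk 6; 165 GB remain.
Put f8 (542 GB) in disk 5; 118 GB remain.
Put f9 (912 GB) in disk 7; 88 GB remain.
Put f10 (500 GB) in disk 8; 500 GB remain.
Put f11 (298 GB) in disk 1; 37 GB remain.
Put f12 (432 GB) in disk 8; 68 GB remain.
Put f13 (245 GB) in disk 9; 755 GB remain.
Put f14 (448 GB) in disk 9; 307 GB remain.
Put f15 (122 GB) in disk 3; 17 GB remain.
Put f16 (898 GB) in disk 10; 102 GB remain.
Put f17 (732 GB) in disk 11; 268 GB remain.
11 disks × 1000 GB = 11000 GB; used 9463 GB; unused 1537 GB.

1537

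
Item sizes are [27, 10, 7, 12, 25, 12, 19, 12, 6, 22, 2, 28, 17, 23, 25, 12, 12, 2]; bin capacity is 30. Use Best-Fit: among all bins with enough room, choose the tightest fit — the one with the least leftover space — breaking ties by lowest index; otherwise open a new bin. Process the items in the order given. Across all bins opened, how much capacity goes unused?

57

bin 1: place 27, 3 left
bin 2: place 10, 20 left
bin 2: place 7, 13 left
bin 2: place 12, 1 left
bin 3: place 25, 5 left
bin 4: place 12, 18 left
bin 5: place 19, 11 left
bin 4: place 12, 6 left
bin 4: place 6, 0 left
bin 6: place 22, 8 left
bin 1: place 2, 1 left
bin 7: place 28, 2 left
bin 8: place 17, 13 left
bin 9: place 23, 7 left
bin 10: place 25, 5 left
bin 8: place 12, 1 left
bin 11: place 12, 18 left
bin 7: place 2, 0 left
11 bins × 30 = 330; used 273; unused 57.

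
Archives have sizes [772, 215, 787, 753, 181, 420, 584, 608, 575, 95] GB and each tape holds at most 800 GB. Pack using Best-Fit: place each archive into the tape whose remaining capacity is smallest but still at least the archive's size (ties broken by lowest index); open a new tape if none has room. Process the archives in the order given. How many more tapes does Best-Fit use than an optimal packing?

1

Best-Fit: [772] [215,181] [787] [753] [420] [584] [608,95] [575] → 8 tapes.
Total size 4990 GB; any packing needs at least ⌈4990/800⌉ = 7 tapes.
An optimal packing achieves that bound: [787] [772] [753] [608,181] [584,215] [575,95] [420] → 7 tapes.
Excess: 8 − 7 = 1.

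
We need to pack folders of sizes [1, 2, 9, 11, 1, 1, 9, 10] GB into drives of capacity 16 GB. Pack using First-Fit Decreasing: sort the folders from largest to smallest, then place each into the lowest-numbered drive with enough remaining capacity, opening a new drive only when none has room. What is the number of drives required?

4

Sorted descending: 11, 10, 9, 9, 2, 1, 1, 1.
drive 1: place 11 GB, 5 GB left
drive 2: place 10 GB, 6 GB left
drive 3: place 9 GB, 7 GB left
drive 4: place 9 GB, 7 GB left
drive 1: place 2 GB, 3 GB left
drive 1: place 1 GB, 2 GB left
drive 1: place 1 GB, 1 GB left
drive 1: place 1 GB, 0 GB left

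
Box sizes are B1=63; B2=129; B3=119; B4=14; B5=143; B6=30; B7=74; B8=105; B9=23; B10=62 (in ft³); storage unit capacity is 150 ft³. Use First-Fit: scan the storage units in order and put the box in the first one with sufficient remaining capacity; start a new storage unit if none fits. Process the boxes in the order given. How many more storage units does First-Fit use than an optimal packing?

0

First-Fit: [63,14,30,23] [129] [119] [143] [74,62] [105] → 6 storage units.
Total size 762 ft³; any packing needs at least ⌈762/150⌉ = 6 storage units.
So 6 is already optimal.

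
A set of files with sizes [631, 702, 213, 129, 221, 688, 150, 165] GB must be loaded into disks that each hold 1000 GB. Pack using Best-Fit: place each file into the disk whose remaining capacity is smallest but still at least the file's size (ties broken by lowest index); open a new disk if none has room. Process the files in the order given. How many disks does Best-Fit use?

Put 631 GB in disk 1; 369 GB remain.
Put 702 GB in disk 2; 298 GB remain.
Put 213 GB in disk 2; 85 GB remain.
Put 129 GB in disk 1; 240 GB remain.
Put 221 GB in disk 1; 19 GB remain.
Put 688 GB in disk 3; 312 GB remain.
Put 150 GB in disk 3; 162 GB remain.
Put 165 GB in disk 4; 835 GB remain.
Final disks: [631,129,221] [702,213] [688,150] [165].

4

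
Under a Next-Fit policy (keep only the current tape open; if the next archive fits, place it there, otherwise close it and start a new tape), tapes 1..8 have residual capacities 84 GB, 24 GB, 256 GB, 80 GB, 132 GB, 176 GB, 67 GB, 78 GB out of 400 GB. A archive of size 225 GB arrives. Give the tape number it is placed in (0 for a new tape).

Next-Fit only looks at tape 8, which has 78 GB free.
225 GB does not fit, so a new tape is opened.

0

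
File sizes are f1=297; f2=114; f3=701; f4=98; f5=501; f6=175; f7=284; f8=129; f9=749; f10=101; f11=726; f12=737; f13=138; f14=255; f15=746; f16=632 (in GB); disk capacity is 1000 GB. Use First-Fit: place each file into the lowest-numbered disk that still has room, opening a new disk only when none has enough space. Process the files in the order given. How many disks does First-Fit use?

f1 (297 GB) → disk 1 (remaining 703 GB)
f2 (114 GB) → disk 1 (remaining 589 GB)
f3 (701 GB) → disk 2 (remaining 299 GB)
f4 (98 GB) → disk 1 (remaining 491 GB)
f5 (501 GB) → disk 3 (remaining 499 GB)
f6 (175 GB) → disk 1 (remaining 316 GB)
f7 (284 GB) → disk 1 (remaining 32 GB)
f8 (129 GB) → disk 2 (remaining 170 GB)
f9 (749 GB) → disk 4 (remaining 251 GB)
f10 (101 GB) → disk 2 (remaining 69 GB)
f11 (726 GB) → disk 5 (remaining 274 GB)
f12 (737 GB) → disk 6 (remaining 263 GB)
f13 (138 GB) → disk 3 (remaining 361 GB)
f14 (255 GB) → disk 3 (remaining 106 GB)
f15 (746 GB) → disk 7 (remaining 254 GB)
f16 (632 GB) → disk 8 (remaining 368 GB)
Final disks: [297,114,98,175,284] [701,129,101] [501,138,255] [749] [726] [737] [746] [632].

8 disks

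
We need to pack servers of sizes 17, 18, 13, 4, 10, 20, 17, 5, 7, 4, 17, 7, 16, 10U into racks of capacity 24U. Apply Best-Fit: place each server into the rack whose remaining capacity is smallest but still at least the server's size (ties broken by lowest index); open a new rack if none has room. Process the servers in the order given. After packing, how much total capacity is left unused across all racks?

Put 17U in rack 1; 7U remain.
Put 18U in rack 2; 6U remain.
Put 13U in rack 3; 11U remain.
Put 4U in rack 2; 2U remain.
Put 10U in rack 3; 1U remain.
Put 20U in rack 4; 4U remain.
Put 17U in rack 5; 7U remain.
Put 5U in rack 1; 2U remain.
Put 7U in rack 5; 0U remain.
Put 4U in rack 4; 0U remain.
Put 17U in rack 6; 7U remain.
Put 7U in rack 6; 0U remain.
Put 16U in rack 7; 8U remain.
Put 10U in rack 8; 14U remain.
8 racks × 24U = 192U; used 165U; unused 27U.

27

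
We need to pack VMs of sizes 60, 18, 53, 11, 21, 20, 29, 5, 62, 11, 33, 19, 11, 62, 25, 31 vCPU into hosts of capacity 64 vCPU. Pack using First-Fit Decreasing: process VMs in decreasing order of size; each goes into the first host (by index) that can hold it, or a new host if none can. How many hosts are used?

Sorted descending: 62, 62, 60, 53, 33, 31, 29, 25, 21, 20, 19, 18, 11, 11, 11, 5.
host 1: place 62 vCPU, 2 vCPU left
host 2: place 62 vCPU, 2 vCPU left
host 3: place 60 vCPU, 4 vCPU left
host 4: place 53 vCPU, 11 vCPU left
host 5: place 33 vCPU, 31 vCPU left
host 5: place 31 vCPU, 0 vCPU left
host 6: place 29 vCPU, 35 vCPU left
host 6: place 25 vCPU, 10 vCPU left
host 7: place 21 vCPU, 43 vCPU left
host 7: place 20 vCPU, 23 vCPU left
host 7: place 19 vCPU, 4 vCPU left
host 8: place 18 vCPU, 46 vCPU left
host 4: place 11 vCPU, 0 vCPU left
host 8: place 11 vCPU, 35 vCPU left
host 8: place 11 vCPU, 24 vCPU left
host 6: place 5 vCPU, 5 vCPU left

8 hosts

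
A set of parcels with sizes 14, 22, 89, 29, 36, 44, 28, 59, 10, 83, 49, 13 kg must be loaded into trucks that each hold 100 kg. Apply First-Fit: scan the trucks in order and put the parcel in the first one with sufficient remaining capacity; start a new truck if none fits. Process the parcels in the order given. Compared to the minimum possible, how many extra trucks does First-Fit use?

1

First-Fit: [14,22,29,28] [89,10] [36,44,13] [59] [83] [49] → 6 trucks.
Total size 476 kg; any packing needs at least ⌈476/100⌉ = 5 trucks.
An optimal packing achieves that bound: [89,10] [83,14] [59,36] [49,44] [29,28,22,13] → 5 trucks.
Excess: 6 − 5 = 1.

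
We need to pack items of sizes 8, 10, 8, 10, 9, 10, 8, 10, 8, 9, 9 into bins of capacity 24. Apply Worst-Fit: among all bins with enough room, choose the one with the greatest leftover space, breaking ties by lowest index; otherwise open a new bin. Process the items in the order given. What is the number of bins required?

6

bin 1: place 8, 16 left
bin 1: place 10, 6 left
bin 2: place 8, 16 left
bin 2: place 10, 6 left
bin 3: place 9, 15 left
bin 3: place 10, 5 left
bin 4: place 8, 16 left
bin 4: place 10, 6 left
bin 5: place 8, 16 left
bin 5: place 9, 7 left
bin 6: place 9, 15 left
Final bins: [8,10] [8,10] [9,10] [8,10] [8,9] [9].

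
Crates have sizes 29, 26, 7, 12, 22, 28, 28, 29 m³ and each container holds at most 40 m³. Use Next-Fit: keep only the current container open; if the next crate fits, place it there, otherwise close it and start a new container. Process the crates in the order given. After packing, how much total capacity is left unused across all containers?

container 1: place 29 m³, 11 m³ left
container 2: place 26 m³, 14 m³ left
container 2: place 7 m³, 7 m³ left
container 3: place 12 m³, 28 m³ left
container 3: place 22 m³, 6 m³ left
container 4: place 28 m³, 12 m³ left
container 5: place 28 m³, 12 m³ left
container 6: place 29 m³, 11 m³ left
6 containers × 40 m³ = 240 m³; used 181 m³; unused 59 m³.

59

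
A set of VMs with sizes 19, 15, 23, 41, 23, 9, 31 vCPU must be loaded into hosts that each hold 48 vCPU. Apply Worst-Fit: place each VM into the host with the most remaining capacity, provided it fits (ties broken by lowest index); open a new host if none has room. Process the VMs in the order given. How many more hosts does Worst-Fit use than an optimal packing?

Worst-Fit: [19,15,9] [23,23] [41] [31] → 4 hosts.
Total size 161 vCPU; any packing needs at least ⌈161/48⌉ = 4 hosts.
So 4 is already optimal.

0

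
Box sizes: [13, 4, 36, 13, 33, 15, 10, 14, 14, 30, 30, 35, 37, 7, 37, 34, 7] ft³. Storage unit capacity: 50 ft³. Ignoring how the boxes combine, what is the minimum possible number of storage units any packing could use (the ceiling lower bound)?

8 storage units

Total size = 13 + 4 + 36 + 13 + 33 + 15 + 10 + 14 + 14 + 30 + 30 + 35 + 37 + 7 + 37 + 34 + 7 = 369 ft³.
⌈369 / 50⌉ = 8.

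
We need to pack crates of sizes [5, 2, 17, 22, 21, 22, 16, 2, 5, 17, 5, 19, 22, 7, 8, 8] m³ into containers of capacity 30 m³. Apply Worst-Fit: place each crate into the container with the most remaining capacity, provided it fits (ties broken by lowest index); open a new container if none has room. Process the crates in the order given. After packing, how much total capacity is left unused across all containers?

5 m³ → container 1 (remaining 25 m³)
2 m³ → container 1 (remaining 23 m³)
17 m³ → container 1 (remaining 6 m³)
22 m³ → container 2 (remaining 8 m³)
21 m³ → container 3 (remaining 9 m³)
22 m³ → container 4 (remaining 8 m³)
16 m³ → container 5 (remaining 14 m³)
2 m³ → container 5 (remaining 12 m³)
5 m³ → container 5 (remaining 7 m³)
17 m³ → container 6 (remaining 13 m³)
5 m³ → container 6 (remaining 8 m³)
19 m³ → container 7 (remaining 11 m³)
22 m³ → container 8 (remaining 8 m³)
7 m³ → container 7 (remaining 4 m³)
8 m³ → container 3 (remaining 1 m³)
8 m³ → container 2 (remaining 0 m³)
8 containers × 30 m³ = 240 m³; used 198 m³; unused 42 m³.

42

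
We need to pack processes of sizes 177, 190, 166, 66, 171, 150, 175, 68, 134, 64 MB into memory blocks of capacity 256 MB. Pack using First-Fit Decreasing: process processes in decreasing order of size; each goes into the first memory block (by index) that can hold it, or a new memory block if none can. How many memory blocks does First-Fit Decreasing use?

Sorted descending: 190, 177, 175, 171, 166, 150, 134, 68, 66, 64.
190 MB → memory block 1 (remaining 66 MB)
177 MB → memory block 2 (remaining 79 MB)
175 MB → memory block 3 (remaining 81 MB)
171 MB → memory block 4 (remaining 85 MB)
166 MB → memory block 5 (remaining 90 MB)
150 MB → memory block 6 (remaining 106 MB)
134 MB → memory block 7 (remaining 122 MB)
68 MB → memory block 2 (remaining 11 MB)
66 MB → memory block 1 (remaining 0 MB)
64 MB → memory block 3 (remaining 17 MB)
Final memory blocks: [190,66] [177,68] [175,64] [171] [166] [150] [134].

7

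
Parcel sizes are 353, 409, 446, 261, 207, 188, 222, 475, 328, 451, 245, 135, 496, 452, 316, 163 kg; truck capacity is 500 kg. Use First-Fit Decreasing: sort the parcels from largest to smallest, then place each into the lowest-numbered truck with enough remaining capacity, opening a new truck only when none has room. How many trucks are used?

12 trucks

Sorted descending: 496, 475, 452, 451, 446, 409, 353, 328, 316, 261, 245, 222, 207, 188, 163, 135.
Put 496 kg in truck 1; 4 kg remain.
Put 475 kg in truck 2; 25 kg remain.
Put 452 kg in truck 3; 48 kg remain.
Put 451 kg in truck 4; 49 kg remain.
Put 446 kg in truck 5; 54 kg remain.
Put 409 kg in truck 6; 91 kg remain.
Put 353 kg in truck 7; 147 kg remain.
Put 328 kg in truck 8; 172 kg remain.
Put 316 kg in truck 9; 184 kg remain.
Put 261 kg in truck 10; 239 kg remain.
Put 245 kg in truck 11; 255 kg remain.
Put 222 kg in truck 10; 17 kg remain.
Put 207 kg in truck 11; 48 kg remain.
Put 188 kg in truck 12; 312 kg remain.
Put 163 kg in truck 8; 9 kg remain.
Put 135 kg in truck 7; 12 kg remain.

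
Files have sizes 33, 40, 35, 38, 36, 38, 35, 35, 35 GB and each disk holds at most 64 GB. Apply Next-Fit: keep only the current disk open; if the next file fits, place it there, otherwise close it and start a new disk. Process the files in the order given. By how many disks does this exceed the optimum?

Next-Fit: [33] [40] [35] [38] [36] [38] [35] [35] [35] → 9 disks.
9 files exceed 32 GB (half the capacity), and no two of those can share a disk, so at least 9 disks are needed.
So 9 is already optimal.

0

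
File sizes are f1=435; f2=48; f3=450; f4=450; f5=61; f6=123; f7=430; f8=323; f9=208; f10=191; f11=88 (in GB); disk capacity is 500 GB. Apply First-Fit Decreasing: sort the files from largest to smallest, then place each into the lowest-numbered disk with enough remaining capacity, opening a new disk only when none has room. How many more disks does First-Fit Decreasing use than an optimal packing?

0

First-Fit Decreasing: [450,48] [450] [435,61] [430] [323,123] [208,191,88] → 6 disks.
Total size 2807 GB; any packing needs at least ⌈2807/500⌉ = 6 disks.
So 6 is already optimal.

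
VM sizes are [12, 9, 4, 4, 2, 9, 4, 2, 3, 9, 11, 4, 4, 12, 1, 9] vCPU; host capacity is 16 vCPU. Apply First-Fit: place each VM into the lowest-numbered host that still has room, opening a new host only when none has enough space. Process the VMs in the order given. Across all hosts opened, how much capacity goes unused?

host 1: place 12 vCPU, 4 vCPU left
host 2: place 9 vCPU, 7 vCPU left
host 1: place 4 vCPU, 0 vCPU left
host 2: place 4 vCPU, 3 vCPU left
host 2: place 2 vCPU, 1 vCPU left
host 3: place 9 vCPU, 7 vCPU left
host 3: place 4 vCPU, 3 vCPU left
host 3: place 2 vCPU, 1 vCPU left
host 4: place 3 vCPU, 13 vCPU left
host 4: place 9 vCPU, 4 vCPU left
host 5: place 11 vCPU, 5 vCPU left
host 4: place 4 vCPU, 0 vCPU left
host 5: place 4 vCPU, 1 vCPU left
host 6: place 12 vCPU, 4 vCPU left
host 2: place 1 vCPU, 0 vCPU left
host 7: place 9 vCPU, 7 vCPU left
7 hosts × 16 vCPU = 112 vCPU; used 99 vCPU; unused 13 vCPU.

13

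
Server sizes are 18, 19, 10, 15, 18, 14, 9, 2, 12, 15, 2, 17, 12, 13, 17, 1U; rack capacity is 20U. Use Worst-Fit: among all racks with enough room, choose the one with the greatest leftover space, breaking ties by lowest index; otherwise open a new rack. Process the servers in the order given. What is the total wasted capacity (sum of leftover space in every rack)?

rack 1: place 18U, 2U left
rack 2: place 19U, 1U left
rack 3: place 10U, 10U left
rack 4: place 15U, 5U left
rack 5: place 18U, 2U left
rack 6: place 14U, 6U left
rack 3: place 9U, 1U left
rack 6: place 2U, 4U left
rack 7: place 12U, 8U left
rack 8: place 15U, 5U left
rack 7: place 2U, 6U left
rack 9: place 17U, 3U left
rack 10: place 12U, 8U left
rack 11: place 13U, 7U left
rack 12: place 17U, 3U left
rack 10: place 1U, 7U left
12 racks × 20U = 240U; used 194U; unused 46U.

46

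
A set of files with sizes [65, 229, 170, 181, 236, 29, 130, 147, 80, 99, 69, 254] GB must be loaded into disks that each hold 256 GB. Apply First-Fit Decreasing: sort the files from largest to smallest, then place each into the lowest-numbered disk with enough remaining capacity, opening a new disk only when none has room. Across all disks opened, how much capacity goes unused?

Sorted descending: 254, 236, 229, 181, 170, 147, 130, 99, 80, 69, 65, 29.
254 GB → disk 1 (remaining 2 GB)
236 GB → disk 2 (remaining 20 GB)
229 GB → disk 3 (remaining 27 GB)
181 GB → disk 4 (remaining 75 GB)
170 GB → disk 5 (remaining 86 GB)
147 GB → disk 6 (remaining 109 GB)
130 GB → disk 7 (remaining 126 GB)
99 GB → disk 6 (remaining 10 GB)
80 GB → disk 5 (remaining 6 GB)
69 GB → disk 4 (remaining 6 GB)
65 GB → disk 7 (remaining 61 GB)
29 GB → disk 7 (remaining 32 GB)
7 disks × 256 GB = 1792 GB; used 1689 GB; unused 103 GB.

103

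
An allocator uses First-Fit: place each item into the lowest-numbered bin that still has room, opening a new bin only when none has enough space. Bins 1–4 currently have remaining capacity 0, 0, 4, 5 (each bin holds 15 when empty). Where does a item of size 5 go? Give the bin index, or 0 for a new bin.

Bins with room: bin 4 (5).
The first with room is bin 4.

4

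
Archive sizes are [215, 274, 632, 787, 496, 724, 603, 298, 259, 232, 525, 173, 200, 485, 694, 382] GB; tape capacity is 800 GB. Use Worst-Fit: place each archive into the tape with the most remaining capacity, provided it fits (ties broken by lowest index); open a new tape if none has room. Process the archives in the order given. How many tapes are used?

Put 215 GB in tape 1; 585 GB remain.
Put 274 GB in tape 1; 311 GB remain.
Put 632 GB in tape 2; 168 GB remain.
Put 787 GB in tape 3; 13 GB remain.
Put 496 GB in tape 4; 304 GB remain.
Put 724 GB in tape 5; 76 GB remain.
Put 603 GB in tape 6; 197 GB remain.
Put 298 GB in tape 1; 13 GB remain.
Put 259 GB in tape 4; 45 GB remain.
Put 232 GB in tape 7; 568 GB remain.
Put 525 GB in tape 7; 43 GB remain.
Put 173 GB in tape 6; 24 GB remain.
Put 200 GB in tape 8; 600 GB remain.
Put 485 GB in tape 8; 115 GB remain.
Put 694 GB in tape 9; 106 GB remain.
Put 382 GB in tape 10; 418 GB remain.

10 tapes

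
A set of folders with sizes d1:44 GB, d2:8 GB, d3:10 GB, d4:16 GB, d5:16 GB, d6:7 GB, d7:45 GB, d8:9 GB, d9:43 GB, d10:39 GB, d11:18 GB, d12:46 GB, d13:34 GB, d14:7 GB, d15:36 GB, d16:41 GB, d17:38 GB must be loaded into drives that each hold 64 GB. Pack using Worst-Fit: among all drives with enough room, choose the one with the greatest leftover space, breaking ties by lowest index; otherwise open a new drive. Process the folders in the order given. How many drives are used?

10

Put d1 (44 GB) in drive 1; 20 GB remain.
Put d2 (8 GB) in drive 1; 12 GB remain.
Put d3 (10 GB) in drive 1; 2 GB remain.
Put d4 (16 GB) in drive 2; 48 GB remain.
Put d5 (16 GB) in drive 2; 32 GB remain.
Put d6 (7 GB) in drive 2; 25 GB remain.
Put d7 (45 GB) in drive 3; 19 GB remain.
Put d8 (9 GB) in drive 2; 16 GB remain.
Put d9 (43 GB) in drive 4; 21 GB remain.
Put d10 (39 GB) in drive 5; 25 GB remain.
Put d11 (18 GB) in drive 5; 7 GB remain.
Put d12 (46 GB) in drive 6; 18 GB remain.
Put d13 (34 GB) in drive 7; 30 GB remain.
Put d14 (7 GB) in drive 7; 23 GB remain.
Put d15 (36 GB) in drive 8; 28 GB remain.
Put d16 (41 GB) in drive 9; 23 GB remain.
Put d17 (38 GB) in drive 10; 26 GB remain.
Final drives: [44,8,10] [16,16,7,9] [45] [43] [39,18] [46] [34,7] [36] [41] [38].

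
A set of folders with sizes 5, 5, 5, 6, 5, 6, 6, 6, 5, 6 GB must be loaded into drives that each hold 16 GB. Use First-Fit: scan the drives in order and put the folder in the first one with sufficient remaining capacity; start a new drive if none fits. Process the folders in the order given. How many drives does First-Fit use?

Put 5 GB in drive 1; 11 GB remain.
Put 5 GB in drive 1; 6 GB remain.
Put 5 GB in drive 1; 1 GB remain.
Put 6 GB in drive 2; 10 GB remain.
Put 5 GB in drive 2; 5 GB remain.
Put 6 GB in drive 3; 10 GB remain.
Put 6 GB in drive 3; 4 GB remain.
Put 6 GB in drive 4; 10 GB remain.
Put 5 GB in drive 2; 0 GB remain.
Put 6 GB in drive 4; 4 GB remain.

4 drives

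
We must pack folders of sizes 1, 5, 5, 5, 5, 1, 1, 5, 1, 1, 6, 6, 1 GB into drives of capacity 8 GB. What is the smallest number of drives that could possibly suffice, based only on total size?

6

Total size = 1 + 5 + 5 + 5 + 5 + 1 + 1 + 5 + 1 + 1 + 6 + 6 + 1 = 43 GB.
⌈43 / 8⌉ = 6.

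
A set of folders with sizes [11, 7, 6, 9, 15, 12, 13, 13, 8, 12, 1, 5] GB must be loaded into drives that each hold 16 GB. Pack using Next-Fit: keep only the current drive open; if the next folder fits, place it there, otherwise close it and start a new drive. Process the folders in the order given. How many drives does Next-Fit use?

10

drive 1: place 11 GB, 5 GB left
drive 2: place 7 GB, 9 GB left
drive 2: place 6 GB, 3 GB left
drive 3: place 9 GB, 7 GB left
drive 4: place 15 GB, 1 GB left
drive 5: place 12 GB, 4 GB left
drive 6: place 13 GB, 3 GB left
drive 7: place 13 GB, 3 GB left
drive 8: place 8 GB, 8 GB left
drive 9: place 12 GB, 4 GB left
drive 9: place 1 GB, 3 GB left
drive 10: place 5 GB, 11 GB left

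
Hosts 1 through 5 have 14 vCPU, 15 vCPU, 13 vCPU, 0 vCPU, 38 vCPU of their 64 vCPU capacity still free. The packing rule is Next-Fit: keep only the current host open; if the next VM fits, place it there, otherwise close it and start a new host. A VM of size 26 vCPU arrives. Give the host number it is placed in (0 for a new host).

Next-Fit only looks at host 5, which has 38 vCPU free.
26 vCPU fits there.

5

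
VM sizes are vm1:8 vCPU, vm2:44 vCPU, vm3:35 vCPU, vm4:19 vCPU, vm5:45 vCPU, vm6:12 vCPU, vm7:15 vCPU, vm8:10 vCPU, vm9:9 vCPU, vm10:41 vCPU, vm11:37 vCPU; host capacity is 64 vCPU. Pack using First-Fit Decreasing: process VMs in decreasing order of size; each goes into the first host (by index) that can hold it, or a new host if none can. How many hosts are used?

Sorted descending: 45, 44, 41, 37, 35, 19, 15, 12, 10, 9, 8.
host 1: place 45 vCPU, 19 vCPU left
host 2: place 44 vCPU, 20 vCPU left
host 3: place 41 vCPU, 23 vCPU left
host 4: place 37 vCPU, 27 vCPU left
host 5: place 35 vCPU, 29 vCPU left
host 1: place 19 vCPU, 0 vCPU left
host 2: place 15 vCPU, 5 vCPU left
host 3: place 12 vCPU, 11 vCPU left
host 3: place 10 vCPU, 1 vCPU left
host 4: place 9 vCPU, 18 vCPU left
host 4: place 8 vCPU, 10 vCPU left

5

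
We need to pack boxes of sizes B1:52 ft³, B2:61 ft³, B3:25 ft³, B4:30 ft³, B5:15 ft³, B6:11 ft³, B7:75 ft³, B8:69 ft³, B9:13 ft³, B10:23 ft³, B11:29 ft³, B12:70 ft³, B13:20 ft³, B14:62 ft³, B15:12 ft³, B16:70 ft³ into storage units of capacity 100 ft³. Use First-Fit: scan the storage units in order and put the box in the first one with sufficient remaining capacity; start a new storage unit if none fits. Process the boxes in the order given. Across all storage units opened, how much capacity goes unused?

63

B1 (52 ft³) → storage unit 1 (remaining 48 ft³)
B2 (61 ft³) → storage unit 2 (remaining 39 ft³)
B3 (25 ft³) → storage unit 1 (remaining 23 ft³)
B4 (30 ft³) → storage unit 2 (remaining 9 ft³)
B5 (15 ft³) → storage unit 1 (remaining 8 ft³)
B6 (11 ft³) → storage unit 3 (remaining 89 ft³)
B7 (75 ft³) → storage unit 3 (remaining 14 ft³)
B8 (69 ft³) → storage unit 4 (remaining 31 ft³)
B9 (13 ft³) → storage unit 3 (remaining 1 ft³)
B10 (23 ft³) → storage unit 4 (remaining 8 ft³)
B11 (29 ft³) → storage unit 5 (remaining 71 ft³)
B12 (70 ft³) → storage unit 5 (remaining 1 ft³)
B13 (20 ft³) → storage unit 6 (remaining 80 ft³)
B14 (62 ft³) → storage unit 6 (remaining 18 ft³)
B15 (12 ft³) → storage unit 6 (remaining 6 ft³)
B16 (70 ft³) → storage unit 7 (remaining 30 ft³)
7 storage units × 100 ft³ = 700 ft³; used 637 ft³; unused 63 ft³.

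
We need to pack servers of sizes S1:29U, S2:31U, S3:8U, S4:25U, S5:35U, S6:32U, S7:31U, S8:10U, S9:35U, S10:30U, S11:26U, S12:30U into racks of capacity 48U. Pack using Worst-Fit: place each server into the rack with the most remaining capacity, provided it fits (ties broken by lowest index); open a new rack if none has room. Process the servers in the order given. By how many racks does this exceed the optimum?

0

Worst-Fit: [29,8] [31] [25,10] [35] [32] [31] [35] [30] [26] [30] → 10 racks.
10 servers exceed 24U (half the capacity), and no two of those can share a rack, so at least 10 racks are needed.
So 10 is already optimal.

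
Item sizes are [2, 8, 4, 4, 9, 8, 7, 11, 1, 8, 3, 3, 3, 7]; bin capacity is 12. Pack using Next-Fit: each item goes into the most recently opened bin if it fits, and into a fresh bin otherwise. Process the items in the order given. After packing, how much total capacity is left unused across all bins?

2 → bin 1 (remaining 10)
8 → bin 1 (remaining 2)
4 → bin 2 (remaining 8)
4 → bin 2 (remaining 4)
9 → bin 3 (remaining 3)
8 → bin 4 (remaining 4)
7 → bin 5 (remaining 5)
11 → bin 6 (remaining 1)
1 → bin 6 (remaining 0)
8 → bin 7 (remaining 4)
3 → bin 7 (remaining 1)
3 → bin 8 (remaining 9)
3 → bin 8 (remaining 6)
7 → bin 9 (remaining 5)
9 bins × 12 = 108; used 78; unused 30.

30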